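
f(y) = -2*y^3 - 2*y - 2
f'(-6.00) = -218.00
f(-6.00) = 442.00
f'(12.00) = -866.00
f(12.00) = -3482.00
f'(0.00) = -2.00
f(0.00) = -2.00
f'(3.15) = -61.54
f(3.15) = -70.81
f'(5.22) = -165.49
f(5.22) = -296.91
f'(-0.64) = -4.46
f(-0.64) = -0.20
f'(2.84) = -50.39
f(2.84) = -53.49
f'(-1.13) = -9.66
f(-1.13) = 3.15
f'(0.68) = -4.77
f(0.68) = -3.99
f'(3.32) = -68.13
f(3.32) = -81.83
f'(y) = -6*y^2 - 2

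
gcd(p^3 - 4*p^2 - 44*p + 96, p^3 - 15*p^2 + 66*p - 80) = p^2 - 10*p + 16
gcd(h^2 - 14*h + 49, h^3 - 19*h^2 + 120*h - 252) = h - 7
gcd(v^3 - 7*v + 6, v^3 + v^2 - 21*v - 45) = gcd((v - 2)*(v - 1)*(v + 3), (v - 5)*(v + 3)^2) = v + 3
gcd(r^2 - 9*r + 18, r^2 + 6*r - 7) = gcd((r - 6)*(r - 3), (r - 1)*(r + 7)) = 1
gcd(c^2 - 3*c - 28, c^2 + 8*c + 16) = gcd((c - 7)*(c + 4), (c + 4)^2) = c + 4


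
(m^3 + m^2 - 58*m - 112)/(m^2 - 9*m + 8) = (m^2 + 9*m + 14)/(m - 1)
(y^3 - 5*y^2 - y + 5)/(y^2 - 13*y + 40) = (y^2 - 1)/(y - 8)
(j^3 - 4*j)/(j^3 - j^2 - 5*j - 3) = j*(4 - j^2)/(-j^3 + j^2 + 5*j + 3)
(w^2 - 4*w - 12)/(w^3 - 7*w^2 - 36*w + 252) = (w + 2)/(w^2 - w - 42)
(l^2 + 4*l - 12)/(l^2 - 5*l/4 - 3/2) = 4*(l + 6)/(4*l + 3)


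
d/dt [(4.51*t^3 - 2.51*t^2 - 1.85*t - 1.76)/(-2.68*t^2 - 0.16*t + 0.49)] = (-12.0868*t^4 - 1.4432*t^3 + 2.0733*t^2 - 11.8934*t - 1.1881)/(7.1824*t^4 + 0.8576*t^3 - 2.6008*t^2 - 0.1568*t + 0.2401)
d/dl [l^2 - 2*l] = 2*l - 2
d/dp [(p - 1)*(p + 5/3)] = 2*p + 2/3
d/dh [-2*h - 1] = -2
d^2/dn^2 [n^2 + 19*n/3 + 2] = 2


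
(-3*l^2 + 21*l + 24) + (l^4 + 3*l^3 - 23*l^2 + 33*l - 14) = l^4 + 3*l^3 - 26*l^2 + 54*l + 10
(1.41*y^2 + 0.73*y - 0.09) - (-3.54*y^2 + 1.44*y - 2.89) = 4.95*y^2 - 0.71*y + 2.8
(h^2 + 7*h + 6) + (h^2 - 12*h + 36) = 2*h^2 - 5*h + 42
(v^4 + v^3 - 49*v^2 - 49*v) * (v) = v^5 + v^4 - 49*v^3 - 49*v^2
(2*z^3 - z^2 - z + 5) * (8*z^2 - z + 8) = 16*z^5 - 10*z^4 + 9*z^3 + 33*z^2 - 13*z + 40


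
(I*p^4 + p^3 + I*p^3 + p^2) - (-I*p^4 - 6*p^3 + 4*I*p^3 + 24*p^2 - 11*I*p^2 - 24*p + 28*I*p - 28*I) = 2*I*p^4 + 7*p^3 - 3*I*p^3 - 23*p^2 + 11*I*p^2 + 24*p - 28*I*p + 28*I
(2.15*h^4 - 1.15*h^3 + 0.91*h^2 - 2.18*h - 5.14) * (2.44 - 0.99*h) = -2.1285*h^5 + 6.3845*h^4 - 3.7069*h^3 + 4.3786*h^2 - 0.230600000000001*h - 12.5416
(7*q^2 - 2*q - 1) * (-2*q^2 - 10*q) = -14*q^4 - 66*q^3 + 22*q^2 + 10*q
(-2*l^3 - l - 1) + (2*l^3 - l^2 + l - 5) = -l^2 - 6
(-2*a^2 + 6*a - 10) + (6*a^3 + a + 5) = 6*a^3 - 2*a^2 + 7*a - 5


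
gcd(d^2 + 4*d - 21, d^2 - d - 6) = d - 3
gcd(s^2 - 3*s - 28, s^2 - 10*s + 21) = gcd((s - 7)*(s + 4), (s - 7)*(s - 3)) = s - 7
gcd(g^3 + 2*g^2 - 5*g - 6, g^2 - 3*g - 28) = 1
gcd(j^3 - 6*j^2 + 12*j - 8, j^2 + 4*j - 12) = j - 2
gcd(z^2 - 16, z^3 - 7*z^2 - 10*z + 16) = 1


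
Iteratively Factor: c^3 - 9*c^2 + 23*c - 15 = (c - 3)*(c^2 - 6*c + 5) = (c - 3)*(c - 1)*(c - 5)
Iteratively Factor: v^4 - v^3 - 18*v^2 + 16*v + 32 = (v + 1)*(v^3 - 2*v^2 - 16*v + 32) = (v - 2)*(v + 1)*(v^2 - 16) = (v - 4)*(v - 2)*(v + 1)*(v + 4)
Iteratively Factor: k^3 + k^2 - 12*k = (k - 3)*(k^2 + 4*k) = (k - 3)*(k + 4)*(k)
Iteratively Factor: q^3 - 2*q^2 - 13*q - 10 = (q + 2)*(q^2 - 4*q - 5) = (q + 1)*(q + 2)*(q - 5)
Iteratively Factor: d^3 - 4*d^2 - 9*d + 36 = (d - 3)*(d^2 - d - 12) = (d - 3)*(d + 3)*(d - 4)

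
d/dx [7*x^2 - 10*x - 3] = 14*x - 10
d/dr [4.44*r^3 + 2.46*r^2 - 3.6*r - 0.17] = 13.32*r^2 + 4.92*r - 3.6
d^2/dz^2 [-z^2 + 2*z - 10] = -2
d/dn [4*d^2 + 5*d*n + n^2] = 5*d + 2*n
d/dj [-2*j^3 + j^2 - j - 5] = -6*j^2 + 2*j - 1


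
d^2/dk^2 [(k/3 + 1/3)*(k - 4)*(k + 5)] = 2*k + 4/3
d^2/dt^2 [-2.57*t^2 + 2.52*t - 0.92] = -5.14000000000000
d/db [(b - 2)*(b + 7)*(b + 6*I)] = 3*b^2 + b*(10 + 12*I) - 14 + 30*I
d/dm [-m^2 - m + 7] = -2*m - 1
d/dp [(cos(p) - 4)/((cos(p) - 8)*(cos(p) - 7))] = (cos(p)^2 - 8*cos(p) + 4)*sin(p)/((cos(p) - 8)^2*(cos(p) - 7)^2)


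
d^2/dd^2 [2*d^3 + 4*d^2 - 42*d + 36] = 12*d + 8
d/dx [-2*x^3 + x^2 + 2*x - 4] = -6*x^2 + 2*x + 2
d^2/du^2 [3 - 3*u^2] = -6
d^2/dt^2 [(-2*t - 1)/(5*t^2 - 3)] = 10*(-20*t^2*(2*t + 1) + (6*t + 1)*(5*t^2 - 3))/(5*t^2 - 3)^3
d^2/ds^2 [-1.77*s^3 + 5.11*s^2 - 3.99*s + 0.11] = 10.22 - 10.62*s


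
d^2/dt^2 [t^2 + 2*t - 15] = 2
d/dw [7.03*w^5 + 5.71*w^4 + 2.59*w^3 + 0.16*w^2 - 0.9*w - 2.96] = 35.15*w^4 + 22.84*w^3 + 7.77*w^2 + 0.32*w - 0.9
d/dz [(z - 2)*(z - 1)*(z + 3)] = 3*z^2 - 7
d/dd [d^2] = 2*d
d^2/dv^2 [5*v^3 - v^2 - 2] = 30*v - 2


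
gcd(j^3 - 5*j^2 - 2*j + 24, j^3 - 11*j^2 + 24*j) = j - 3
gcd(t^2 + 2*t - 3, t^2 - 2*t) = 1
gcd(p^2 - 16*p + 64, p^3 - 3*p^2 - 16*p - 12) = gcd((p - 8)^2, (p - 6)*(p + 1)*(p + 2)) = 1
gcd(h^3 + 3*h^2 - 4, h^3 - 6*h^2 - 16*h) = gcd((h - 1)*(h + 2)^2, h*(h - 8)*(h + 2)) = h + 2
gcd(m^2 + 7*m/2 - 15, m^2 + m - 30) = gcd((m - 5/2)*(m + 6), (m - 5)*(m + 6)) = m + 6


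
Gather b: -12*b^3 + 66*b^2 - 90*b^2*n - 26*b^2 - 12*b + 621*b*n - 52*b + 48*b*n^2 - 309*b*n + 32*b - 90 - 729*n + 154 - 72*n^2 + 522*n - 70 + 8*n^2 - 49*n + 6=-12*b^3 + b^2*(40 - 90*n) + b*(48*n^2 + 312*n - 32) - 64*n^2 - 256*n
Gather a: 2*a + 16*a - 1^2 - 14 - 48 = 18*a - 63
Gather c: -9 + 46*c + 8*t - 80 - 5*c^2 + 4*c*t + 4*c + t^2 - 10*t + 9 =-5*c^2 + c*(4*t + 50) + t^2 - 2*t - 80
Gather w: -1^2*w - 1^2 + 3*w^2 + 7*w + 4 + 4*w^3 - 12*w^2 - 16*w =4*w^3 - 9*w^2 - 10*w + 3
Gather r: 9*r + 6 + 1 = 9*r + 7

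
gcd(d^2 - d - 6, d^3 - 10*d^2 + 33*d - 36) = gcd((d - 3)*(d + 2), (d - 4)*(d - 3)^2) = d - 3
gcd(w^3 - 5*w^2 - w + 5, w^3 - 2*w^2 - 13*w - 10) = w^2 - 4*w - 5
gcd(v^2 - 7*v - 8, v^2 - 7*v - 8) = v^2 - 7*v - 8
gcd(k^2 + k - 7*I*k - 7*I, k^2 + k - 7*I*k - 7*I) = k^2 + k*(1 - 7*I) - 7*I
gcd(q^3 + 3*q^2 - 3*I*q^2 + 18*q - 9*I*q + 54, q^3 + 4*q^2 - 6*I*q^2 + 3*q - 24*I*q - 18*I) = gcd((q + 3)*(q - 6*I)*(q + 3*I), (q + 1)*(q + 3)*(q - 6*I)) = q^2 + q*(3 - 6*I) - 18*I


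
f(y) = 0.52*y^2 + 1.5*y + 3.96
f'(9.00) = 10.86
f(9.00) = 59.58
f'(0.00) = 1.50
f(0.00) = 3.96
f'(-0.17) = 1.32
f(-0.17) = 3.72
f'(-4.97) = -3.67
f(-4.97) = 9.35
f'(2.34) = 3.93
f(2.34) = 10.32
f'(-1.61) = -0.17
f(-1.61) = 2.89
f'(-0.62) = 0.86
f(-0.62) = 3.23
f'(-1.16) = 0.29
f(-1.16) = 2.92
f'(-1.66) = -0.23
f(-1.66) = 2.90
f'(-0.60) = 0.88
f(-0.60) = 3.25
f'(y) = 1.04*y + 1.5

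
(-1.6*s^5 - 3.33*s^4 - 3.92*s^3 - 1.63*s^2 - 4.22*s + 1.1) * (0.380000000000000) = -0.608*s^5 - 1.2654*s^4 - 1.4896*s^3 - 0.6194*s^2 - 1.6036*s + 0.418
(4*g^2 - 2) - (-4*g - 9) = 4*g^2 + 4*g + 7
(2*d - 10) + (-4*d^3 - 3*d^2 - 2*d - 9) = -4*d^3 - 3*d^2 - 19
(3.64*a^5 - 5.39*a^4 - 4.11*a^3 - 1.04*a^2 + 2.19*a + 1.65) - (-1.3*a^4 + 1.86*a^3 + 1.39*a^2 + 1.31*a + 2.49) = 3.64*a^5 - 4.09*a^4 - 5.97*a^3 - 2.43*a^2 + 0.88*a - 0.84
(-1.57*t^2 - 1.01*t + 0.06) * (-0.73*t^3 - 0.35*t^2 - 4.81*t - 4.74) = 1.1461*t^5 + 1.2868*t^4 + 7.8614*t^3 + 12.2789*t^2 + 4.4988*t - 0.2844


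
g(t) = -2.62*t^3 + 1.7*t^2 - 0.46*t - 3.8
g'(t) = -7.86*t^2 + 3.4*t - 0.46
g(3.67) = -112.10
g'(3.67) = -93.85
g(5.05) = -300.19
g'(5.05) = -183.74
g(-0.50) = -2.82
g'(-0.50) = -4.12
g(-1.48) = 9.10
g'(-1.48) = -22.71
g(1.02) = -5.28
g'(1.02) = -5.17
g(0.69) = -4.17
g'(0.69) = -1.86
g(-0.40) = -3.18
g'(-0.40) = -3.08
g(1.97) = -18.14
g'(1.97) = -24.27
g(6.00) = -511.28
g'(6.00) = -263.02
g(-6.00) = 626.08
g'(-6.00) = -303.82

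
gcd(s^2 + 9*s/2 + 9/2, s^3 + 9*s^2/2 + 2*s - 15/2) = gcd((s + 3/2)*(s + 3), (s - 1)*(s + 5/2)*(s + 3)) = s + 3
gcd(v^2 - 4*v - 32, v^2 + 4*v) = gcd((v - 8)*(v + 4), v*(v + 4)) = v + 4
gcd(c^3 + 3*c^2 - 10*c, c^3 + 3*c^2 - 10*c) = c^3 + 3*c^2 - 10*c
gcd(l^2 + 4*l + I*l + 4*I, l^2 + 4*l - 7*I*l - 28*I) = l + 4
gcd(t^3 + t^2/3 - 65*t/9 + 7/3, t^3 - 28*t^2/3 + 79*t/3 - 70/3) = t - 7/3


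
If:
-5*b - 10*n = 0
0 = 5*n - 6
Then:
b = -12/5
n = 6/5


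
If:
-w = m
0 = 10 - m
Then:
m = 10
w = -10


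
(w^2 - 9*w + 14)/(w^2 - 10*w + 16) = (w - 7)/(w - 8)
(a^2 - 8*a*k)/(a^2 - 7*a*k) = (a - 8*k)/(a - 7*k)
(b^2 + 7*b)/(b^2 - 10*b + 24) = b*(b + 7)/(b^2 - 10*b + 24)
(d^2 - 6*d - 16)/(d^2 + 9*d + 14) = (d - 8)/(d + 7)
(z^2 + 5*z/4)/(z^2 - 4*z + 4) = z*(4*z + 5)/(4*(z^2 - 4*z + 4))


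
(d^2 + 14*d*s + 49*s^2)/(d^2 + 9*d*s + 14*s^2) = (d + 7*s)/(d + 2*s)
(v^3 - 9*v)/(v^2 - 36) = v*(v^2 - 9)/(v^2 - 36)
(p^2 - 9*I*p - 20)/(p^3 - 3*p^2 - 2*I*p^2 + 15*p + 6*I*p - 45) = (p - 4*I)/(p^2 + 3*p*(-1 + I) - 9*I)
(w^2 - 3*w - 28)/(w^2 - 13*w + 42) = (w + 4)/(w - 6)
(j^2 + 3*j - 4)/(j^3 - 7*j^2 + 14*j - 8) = (j + 4)/(j^2 - 6*j + 8)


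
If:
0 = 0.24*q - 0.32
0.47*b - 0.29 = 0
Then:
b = 0.62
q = 1.33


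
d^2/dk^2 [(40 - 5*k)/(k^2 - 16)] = 10*(4*k^2*(8 - k) + (3*k - 8)*(k^2 - 16))/(k^2 - 16)^3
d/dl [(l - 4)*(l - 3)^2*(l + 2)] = 4*l^3 - 24*l^2 + 26*l + 30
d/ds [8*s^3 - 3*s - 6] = 24*s^2 - 3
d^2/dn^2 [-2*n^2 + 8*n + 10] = -4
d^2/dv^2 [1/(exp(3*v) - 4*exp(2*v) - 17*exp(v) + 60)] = ((-9*exp(2*v) + 16*exp(v) + 17)*(exp(3*v) - 4*exp(2*v) - 17*exp(v) + 60) + 2*(-3*exp(2*v) + 8*exp(v) + 17)^2*exp(v))*exp(v)/(exp(3*v) - 4*exp(2*v) - 17*exp(v) + 60)^3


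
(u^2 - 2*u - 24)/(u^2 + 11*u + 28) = (u - 6)/(u + 7)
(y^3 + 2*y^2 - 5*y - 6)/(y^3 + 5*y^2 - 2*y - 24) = (y + 1)/(y + 4)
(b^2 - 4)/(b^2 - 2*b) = (b + 2)/b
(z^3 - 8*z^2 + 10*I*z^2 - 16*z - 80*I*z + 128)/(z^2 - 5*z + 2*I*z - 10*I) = (z^2 + 8*z*(-1 + I) - 64*I)/(z - 5)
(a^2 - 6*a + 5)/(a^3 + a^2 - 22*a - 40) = (a - 1)/(a^2 + 6*a + 8)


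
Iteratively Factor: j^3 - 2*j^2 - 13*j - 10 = (j + 2)*(j^2 - 4*j - 5) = (j - 5)*(j + 2)*(j + 1)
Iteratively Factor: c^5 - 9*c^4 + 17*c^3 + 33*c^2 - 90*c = (c - 3)*(c^4 - 6*c^3 - c^2 + 30*c) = (c - 5)*(c - 3)*(c^3 - c^2 - 6*c) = c*(c - 5)*(c - 3)*(c^2 - c - 6) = c*(c - 5)*(c - 3)*(c + 2)*(c - 3)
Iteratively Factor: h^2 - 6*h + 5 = (h - 1)*(h - 5)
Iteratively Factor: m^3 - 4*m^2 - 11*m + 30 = (m - 5)*(m^2 + m - 6) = (m - 5)*(m - 2)*(m + 3)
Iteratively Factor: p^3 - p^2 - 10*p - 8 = (p + 1)*(p^2 - 2*p - 8) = (p - 4)*(p + 1)*(p + 2)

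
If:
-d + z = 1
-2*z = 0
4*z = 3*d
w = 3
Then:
No Solution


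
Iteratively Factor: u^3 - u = (u + 1)*(u^2 - u) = u*(u + 1)*(u - 1)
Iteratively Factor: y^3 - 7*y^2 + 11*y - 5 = (y - 1)*(y^2 - 6*y + 5) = (y - 1)^2*(y - 5)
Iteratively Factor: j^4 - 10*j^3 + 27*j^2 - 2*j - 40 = (j - 2)*(j^3 - 8*j^2 + 11*j + 20) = (j - 5)*(j - 2)*(j^2 - 3*j - 4) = (j - 5)*(j - 2)*(j + 1)*(j - 4)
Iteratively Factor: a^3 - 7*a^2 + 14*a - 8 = (a - 2)*(a^2 - 5*a + 4) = (a - 4)*(a - 2)*(a - 1)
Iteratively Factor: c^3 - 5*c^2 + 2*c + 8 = (c - 2)*(c^2 - 3*c - 4) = (c - 2)*(c + 1)*(c - 4)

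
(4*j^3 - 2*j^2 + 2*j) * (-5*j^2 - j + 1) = -20*j^5 + 6*j^4 - 4*j^3 - 4*j^2 + 2*j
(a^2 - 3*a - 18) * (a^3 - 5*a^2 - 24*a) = a^5 - 8*a^4 - 27*a^3 + 162*a^2 + 432*a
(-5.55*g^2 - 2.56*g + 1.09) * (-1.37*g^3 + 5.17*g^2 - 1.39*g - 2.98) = 7.6035*g^5 - 25.1863*g^4 - 7.014*g^3 + 25.7327*g^2 + 6.1137*g - 3.2482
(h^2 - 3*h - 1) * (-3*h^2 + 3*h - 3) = -3*h^4 + 12*h^3 - 9*h^2 + 6*h + 3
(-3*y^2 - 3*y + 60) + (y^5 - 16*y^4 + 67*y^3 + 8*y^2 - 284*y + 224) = y^5 - 16*y^4 + 67*y^3 + 5*y^2 - 287*y + 284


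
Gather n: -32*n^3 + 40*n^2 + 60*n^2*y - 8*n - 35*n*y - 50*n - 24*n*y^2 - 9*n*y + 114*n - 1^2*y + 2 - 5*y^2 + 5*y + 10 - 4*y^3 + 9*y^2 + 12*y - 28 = -32*n^3 + n^2*(60*y + 40) + n*(-24*y^2 - 44*y + 56) - 4*y^3 + 4*y^2 + 16*y - 16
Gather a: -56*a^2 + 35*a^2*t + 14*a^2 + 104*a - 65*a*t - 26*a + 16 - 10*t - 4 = a^2*(35*t - 42) + a*(78 - 65*t) - 10*t + 12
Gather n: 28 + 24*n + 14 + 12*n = 36*n + 42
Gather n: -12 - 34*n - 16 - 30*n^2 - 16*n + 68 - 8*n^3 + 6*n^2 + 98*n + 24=-8*n^3 - 24*n^2 + 48*n + 64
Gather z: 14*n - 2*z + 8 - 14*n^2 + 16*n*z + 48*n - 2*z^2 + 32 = -14*n^2 + 62*n - 2*z^2 + z*(16*n - 2) + 40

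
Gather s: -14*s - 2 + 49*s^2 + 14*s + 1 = 49*s^2 - 1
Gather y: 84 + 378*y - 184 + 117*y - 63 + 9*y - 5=504*y - 168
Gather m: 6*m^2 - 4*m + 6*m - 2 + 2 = 6*m^2 + 2*m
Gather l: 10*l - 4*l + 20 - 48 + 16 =6*l - 12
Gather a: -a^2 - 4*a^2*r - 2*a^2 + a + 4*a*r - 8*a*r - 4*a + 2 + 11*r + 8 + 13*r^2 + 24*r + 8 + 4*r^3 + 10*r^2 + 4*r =a^2*(-4*r - 3) + a*(-4*r - 3) + 4*r^3 + 23*r^2 + 39*r + 18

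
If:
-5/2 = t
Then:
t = -5/2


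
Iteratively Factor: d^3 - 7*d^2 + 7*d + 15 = (d - 3)*(d^2 - 4*d - 5) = (d - 5)*(d - 3)*(d + 1)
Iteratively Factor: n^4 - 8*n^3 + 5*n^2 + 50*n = (n - 5)*(n^3 - 3*n^2 - 10*n) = (n - 5)*(n + 2)*(n^2 - 5*n) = n*(n - 5)*(n + 2)*(n - 5)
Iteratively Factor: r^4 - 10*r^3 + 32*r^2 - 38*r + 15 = (r - 1)*(r^3 - 9*r^2 + 23*r - 15) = (r - 3)*(r - 1)*(r^2 - 6*r + 5) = (r - 5)*(r - 3)*(r - 1)*(r - 1)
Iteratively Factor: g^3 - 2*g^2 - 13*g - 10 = (g - 5)*(g^2 + 3*g + 2) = (g - 5)*(g + 1)*(g + 2)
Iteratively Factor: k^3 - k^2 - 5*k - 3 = (k + 1)*(k^2 - 2*k - 3) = (k - 3)*(k + 1)*(k + 1)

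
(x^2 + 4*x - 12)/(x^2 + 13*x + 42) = (x - 2)/(x + 7)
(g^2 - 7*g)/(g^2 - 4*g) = (g - 7)/(g - 4)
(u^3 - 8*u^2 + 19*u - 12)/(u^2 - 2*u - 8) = (u^2 - 4*u + 3)/(u + 2)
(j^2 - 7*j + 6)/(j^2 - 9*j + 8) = (j - 6)/(j - 8)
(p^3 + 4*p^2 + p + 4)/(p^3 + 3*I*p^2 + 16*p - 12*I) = (p^2 + p*(4 + I) + 4*I)/(p^2 + 4*I*p + 12)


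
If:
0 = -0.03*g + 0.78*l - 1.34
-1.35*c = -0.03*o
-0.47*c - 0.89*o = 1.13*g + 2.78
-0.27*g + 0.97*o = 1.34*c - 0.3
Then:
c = -0.02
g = -1.80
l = 1.65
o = -0.83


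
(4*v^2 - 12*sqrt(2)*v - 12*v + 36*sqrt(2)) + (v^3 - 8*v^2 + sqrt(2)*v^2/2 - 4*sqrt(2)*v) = v^3 - 4*v^2 + sqrt(2)*v^2/2 - 16*sqrt(2)*v - 12*v + 36*sqrt(2)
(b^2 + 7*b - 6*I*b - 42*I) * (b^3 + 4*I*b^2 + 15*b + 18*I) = b^5 + 7*b^4 - 2*I*b^4 + 39*b^3 - 14*I*b^3 + 273*b^2 - 72*I*b^2 + 108*b - 504*I*b + 756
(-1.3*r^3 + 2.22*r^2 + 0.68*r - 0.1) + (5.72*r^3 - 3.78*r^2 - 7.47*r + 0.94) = 4.42*r^3 - 1.56*r^2 - 6.79*r + 0.84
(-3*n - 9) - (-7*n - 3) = 4*n - 6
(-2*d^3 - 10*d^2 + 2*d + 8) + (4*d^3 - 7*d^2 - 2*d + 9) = 2*d^3 - 17*d^2 + 17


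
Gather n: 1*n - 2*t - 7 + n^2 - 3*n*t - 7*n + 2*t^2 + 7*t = n^2 + n*(-3*t - 6) + 2*t^2 + 5*t - 7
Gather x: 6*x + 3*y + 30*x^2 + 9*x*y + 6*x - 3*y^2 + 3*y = 30*x^2 + x*(9*y + 12) - 3*y^2 + 6*y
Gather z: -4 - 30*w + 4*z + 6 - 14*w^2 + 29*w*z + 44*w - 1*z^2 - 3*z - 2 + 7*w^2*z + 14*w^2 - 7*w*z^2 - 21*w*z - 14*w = z^2*(-7*w - 1) + z*(7*w^2 + 8*w + 1)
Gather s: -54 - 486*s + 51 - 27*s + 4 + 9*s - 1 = -504*s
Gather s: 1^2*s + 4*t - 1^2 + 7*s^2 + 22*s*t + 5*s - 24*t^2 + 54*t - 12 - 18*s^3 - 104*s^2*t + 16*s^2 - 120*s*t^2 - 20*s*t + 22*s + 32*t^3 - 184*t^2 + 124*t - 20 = -18*s^3 + s^2*(23 - 104*t) + s*(-120*t^2 + 2*t + 28) + 32*t^3 - 208*t^2 + 182*t - 33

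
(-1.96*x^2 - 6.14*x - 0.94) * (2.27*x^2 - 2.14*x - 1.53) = -4.4492*x^4 - 9.7434*x^3 + 14.0046*x^2 + 11.4058*x + 1.4382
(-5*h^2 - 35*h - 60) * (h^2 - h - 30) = -5*h^4 - 30*h^3 + 125*h^2 + 1110*h + 1800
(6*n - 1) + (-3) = 6*n - 4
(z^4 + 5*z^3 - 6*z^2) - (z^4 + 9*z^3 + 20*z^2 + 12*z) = -4*z^3 - 26*z^2 - 12*z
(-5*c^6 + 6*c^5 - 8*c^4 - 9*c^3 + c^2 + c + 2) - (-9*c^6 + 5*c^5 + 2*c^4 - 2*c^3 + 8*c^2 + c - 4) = 4*c^6 + c^5 - 10*c^4 - 7*c^3 - 7*c^2 + 6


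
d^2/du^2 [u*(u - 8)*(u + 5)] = 6*u - 6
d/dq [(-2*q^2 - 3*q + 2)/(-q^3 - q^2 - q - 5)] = ((4*q + 3)*(q^3 + q^2 + q + 5) - (2*q^2 + 3*q - 2)*(3*q^2 + 2*q + 1))/(q^3 + q^2 + q + 5)^2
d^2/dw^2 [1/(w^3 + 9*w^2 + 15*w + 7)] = 12*(w^2 + 10*w + 27)/(w^7 + 25*w^6 + 237*w^5 + 1061*w^4 + 2339*w^3 + 2667*w^2 + 1519*w + 343)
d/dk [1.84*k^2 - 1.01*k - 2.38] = 3.68*k - 1.01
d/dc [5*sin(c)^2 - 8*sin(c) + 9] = 2*(5*sin(c) - 4)*cos(c)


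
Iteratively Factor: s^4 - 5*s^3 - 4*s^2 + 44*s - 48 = (s - 2)*(s^3 - 3*s^2 - 10*s + 24) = (s - 2)*(s + 3)*(s^2 - 6*s + 8) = (s - 4)*(s - 2)*(s + 3)*(s - 2)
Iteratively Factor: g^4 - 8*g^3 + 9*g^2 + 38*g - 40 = (g - 4)*(g^3 - 4*g^2 - 7*g + 10) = (g - 4)*(g - 1)*(g^2 - 3*g - 10) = (g - 5)*(g - 4)*(g - 1)*(g + 2)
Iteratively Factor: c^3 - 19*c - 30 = (c + 2)*(c^2 - 2*c - 15) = (c - 5)*(c + 2)*(c + 3)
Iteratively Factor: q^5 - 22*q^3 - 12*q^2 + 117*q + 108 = (q + 1)*(q^4 - q^3 - 21*q^2 + 9*q + 108) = (q - 4)*(q + 1)*(q^3 + 3*q^2 - 9*q - 27) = (q - 4)*(q + 1)*(q + 3)*(q^2 - 9) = (q - 4)*(q - 3)*(q + 1)*(q + 3)*(q + 3)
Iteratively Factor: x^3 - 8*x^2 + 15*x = (x - 5)*(x^2 - 3*x) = x*(x - 5)*(x - 3)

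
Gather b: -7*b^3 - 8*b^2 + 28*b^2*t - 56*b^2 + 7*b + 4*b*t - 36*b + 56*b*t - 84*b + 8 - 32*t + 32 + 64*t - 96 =-7*b^3 + b^2*(28*t - 64) + b*(60*t - 113) + 32*t - 56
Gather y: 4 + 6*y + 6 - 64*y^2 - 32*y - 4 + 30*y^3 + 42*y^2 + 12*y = 30*y^3 - 22*y^2 - 14*y + 6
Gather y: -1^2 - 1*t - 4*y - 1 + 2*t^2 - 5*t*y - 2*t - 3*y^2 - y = 2*t^2 - 3*t - 3*y^2 + y*(-5*t - 5) - 2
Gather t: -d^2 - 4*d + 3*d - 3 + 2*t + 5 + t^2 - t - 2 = -d^2 - d + t^2 + t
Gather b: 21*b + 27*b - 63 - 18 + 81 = 48*b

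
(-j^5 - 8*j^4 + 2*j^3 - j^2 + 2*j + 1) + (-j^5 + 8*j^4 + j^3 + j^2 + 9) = -2*j^5 + 3*j^3 + 2*j + 10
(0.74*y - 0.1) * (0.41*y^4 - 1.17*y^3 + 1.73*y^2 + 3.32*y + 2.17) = 0.3034*y^5 - 0.9068*y^4 + 1.3972*y^3 + 2.2838*y^2 + 1.2738*y - 0.217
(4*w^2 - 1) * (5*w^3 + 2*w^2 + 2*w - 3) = 20*w^5 + 8*w^4 + 3*w^3 - 14*w^2 - 2*w + 3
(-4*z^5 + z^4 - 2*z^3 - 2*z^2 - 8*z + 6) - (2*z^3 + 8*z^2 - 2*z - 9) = -4*z^5 + z^4 - 4*z^3 - 10*z^2 - 6*z + 15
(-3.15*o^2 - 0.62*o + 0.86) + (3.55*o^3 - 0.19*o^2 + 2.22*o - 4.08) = 3.55*o^3 - 3.34*o^2 + 1.6*o - 3.22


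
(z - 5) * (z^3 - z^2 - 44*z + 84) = z^4 - 6*z^3 - 39*z^2 + 304*z - 420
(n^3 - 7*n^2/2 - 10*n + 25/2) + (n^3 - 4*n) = 2*n^3 - 7*n^2/2 - 14*n + 25/2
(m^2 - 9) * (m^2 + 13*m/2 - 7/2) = m^4 + 13*m^3/2 - 25*m^2/2 - 117*m/2 + 63/2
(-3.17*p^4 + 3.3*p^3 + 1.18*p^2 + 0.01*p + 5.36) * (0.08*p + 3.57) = -0.2536*p^5 - 11.0529*p^4 + 11.8754*p^3 + 4.2134*p^2 + 0.4645*p + 19.1352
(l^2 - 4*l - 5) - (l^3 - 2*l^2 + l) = -l^3 + 3*l^2 - 5*l - 5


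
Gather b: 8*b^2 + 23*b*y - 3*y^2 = 8*b^2 + 23*b*y - 3*y^2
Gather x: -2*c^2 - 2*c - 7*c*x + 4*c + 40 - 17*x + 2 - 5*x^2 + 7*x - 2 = -2*c^2 + 2*c - 5*x^2 + x*(-7*c - 10) + 40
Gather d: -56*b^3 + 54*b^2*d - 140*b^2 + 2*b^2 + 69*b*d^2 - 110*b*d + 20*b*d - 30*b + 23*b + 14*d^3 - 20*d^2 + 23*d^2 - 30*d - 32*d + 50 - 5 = -56*b^3 - 138*b^2 - 7*b + 14*d^3 + d^2*(69*b + 3) + d*(54*b^2 - 90*b - 62) + 45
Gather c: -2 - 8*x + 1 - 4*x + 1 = -12*x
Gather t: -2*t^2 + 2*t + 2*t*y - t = -2*t^2 + t*(2*y + 1)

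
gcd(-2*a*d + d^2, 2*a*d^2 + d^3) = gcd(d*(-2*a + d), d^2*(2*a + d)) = d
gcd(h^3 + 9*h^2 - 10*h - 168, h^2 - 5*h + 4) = h - 4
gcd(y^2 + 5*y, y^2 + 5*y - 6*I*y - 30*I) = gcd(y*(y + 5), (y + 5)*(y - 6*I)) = y + 5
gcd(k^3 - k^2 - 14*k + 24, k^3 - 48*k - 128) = k + 4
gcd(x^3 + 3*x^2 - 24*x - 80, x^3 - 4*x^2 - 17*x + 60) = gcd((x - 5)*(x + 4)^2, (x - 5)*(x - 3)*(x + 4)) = x^2 - x - 20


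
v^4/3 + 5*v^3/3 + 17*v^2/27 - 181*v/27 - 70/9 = (v/3 + 1)*(v - 2)*(v + 5/3)*(v + 7/3)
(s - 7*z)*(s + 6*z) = s^2 - s*z - 42*z^2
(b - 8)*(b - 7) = b^2 - 15*b + 56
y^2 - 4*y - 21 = (y - 7)*(y + 3)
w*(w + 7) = w^2 + 7*w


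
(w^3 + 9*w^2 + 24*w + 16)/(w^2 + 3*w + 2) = (w^2 + 8*w + 16)/(w + 2)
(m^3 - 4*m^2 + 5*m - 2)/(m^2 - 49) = (m^3 - 4*m^2 + 5*m - 2)/(m^2 - 49)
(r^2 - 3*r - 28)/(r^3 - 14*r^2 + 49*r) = (r + 4)/(r*(r - 7))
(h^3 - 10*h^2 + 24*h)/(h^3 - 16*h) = (h - 6)/(h + 4)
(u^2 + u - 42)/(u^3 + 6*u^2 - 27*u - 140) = (u - 6)/(u^2 - u - 20)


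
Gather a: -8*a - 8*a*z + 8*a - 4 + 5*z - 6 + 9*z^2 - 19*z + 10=-8*a*z + 9*z^2 - 14*z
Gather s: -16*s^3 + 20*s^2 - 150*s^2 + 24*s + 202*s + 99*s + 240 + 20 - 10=-16*s^3 - 130*s^2 + 325*s + 250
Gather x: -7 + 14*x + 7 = 14*x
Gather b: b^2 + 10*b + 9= b^2 + 10*b + 9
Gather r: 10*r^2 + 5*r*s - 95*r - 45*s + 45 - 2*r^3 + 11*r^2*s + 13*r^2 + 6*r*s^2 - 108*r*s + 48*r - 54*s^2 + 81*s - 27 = -2*r^3 + r^2*(11*s + 23) + r*(6*s^2 - 103*s - 47) - 54*s^2 + 36*s + 18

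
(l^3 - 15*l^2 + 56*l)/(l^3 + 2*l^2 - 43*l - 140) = l*(l - 8)/(l^2 + 9*l + 20)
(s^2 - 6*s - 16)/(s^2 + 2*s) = (s - 8)/s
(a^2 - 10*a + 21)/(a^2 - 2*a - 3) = (a - 7)/(a + 1)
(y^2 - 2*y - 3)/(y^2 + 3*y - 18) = (y + 1)/(y + 6)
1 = 1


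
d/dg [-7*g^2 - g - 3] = -14*g - 1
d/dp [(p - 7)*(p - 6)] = 2*p - 13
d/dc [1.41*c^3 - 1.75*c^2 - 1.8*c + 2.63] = 4.23*c^2 - 3.5*c - 1.8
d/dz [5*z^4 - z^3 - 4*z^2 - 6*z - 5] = 20*z^3 - 3*z^2 - 8*z - 6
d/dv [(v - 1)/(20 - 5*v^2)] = (-v^2 + 2*v*(v - 1) + 4)/(5*(v^2 - 4)^2)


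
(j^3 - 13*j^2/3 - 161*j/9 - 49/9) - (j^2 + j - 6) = j^3 - 16*j^2/3 - 170*j/9 + 5/9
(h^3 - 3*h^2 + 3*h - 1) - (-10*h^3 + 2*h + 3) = 11*h^3 - 3*h^2 + h - 4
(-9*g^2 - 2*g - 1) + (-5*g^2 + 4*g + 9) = -14*g^2 + 2*g + 8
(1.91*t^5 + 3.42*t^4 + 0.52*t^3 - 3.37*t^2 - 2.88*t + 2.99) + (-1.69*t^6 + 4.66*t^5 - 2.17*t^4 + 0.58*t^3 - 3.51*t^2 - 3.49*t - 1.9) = -1.69*t^6 + 6.57*t^5 + 1.25*t^4 + 1.1*t^3 - 6.88*t^2 - 6.37*t + 1.09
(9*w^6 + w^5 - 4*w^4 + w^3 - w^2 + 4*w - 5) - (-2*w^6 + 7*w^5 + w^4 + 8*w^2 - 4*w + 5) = 11*w^6 - 6*w^5 - 5*w^4 + w^3 - 9*w^2 + 8*w - 10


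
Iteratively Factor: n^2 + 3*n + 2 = (n + 1)*(n + 2)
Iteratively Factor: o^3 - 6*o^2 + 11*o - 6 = (o - 3)*(o^2 - 3*o + 2) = (o - 3)*(o - 1)*(o - 2)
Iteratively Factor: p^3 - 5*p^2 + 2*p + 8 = (p - 2)*(p^2 - 3*p - 4) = (p - 2)*(p + 1)*(p - 4)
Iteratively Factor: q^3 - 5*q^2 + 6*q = (q - 3)*(q^2 - 2*q) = (q - 3)*(q - 2)*(q)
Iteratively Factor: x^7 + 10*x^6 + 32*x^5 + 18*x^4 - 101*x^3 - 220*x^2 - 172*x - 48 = (x + 2)*(x^6 + 8*x^5 + 16*x^4 - 14*x^3 - 73*x^2 - 74*x - 24) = (x + 1)*(x + 2)*(x^5 + 7*x^4 + 9*x^3 - 23*x^2 - 50*x - 24) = (x + 1)^2*(x + 2)*(x^4 + 6*x^3 + 3*x^2 - 26*x - 24) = (x + 1)^3*(x + 2)*(x^3 + 5*x^2 - 2*x - 24) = (x - 2)*(x + 1)^3*(x + 2)*(x^2 + 7*x + 12) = (x - 2)*(x + 1)^3*(x + 2)*(x + 4)*(x + 3)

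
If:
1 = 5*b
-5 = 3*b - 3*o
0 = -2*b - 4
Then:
No Solution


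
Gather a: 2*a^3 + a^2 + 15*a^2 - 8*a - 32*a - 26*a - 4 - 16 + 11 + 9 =2*a^3 + 16*a^2 - 66*a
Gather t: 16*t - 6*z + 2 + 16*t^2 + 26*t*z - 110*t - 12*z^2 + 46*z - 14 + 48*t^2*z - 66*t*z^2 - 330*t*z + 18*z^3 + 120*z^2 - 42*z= t^2*(48*z + 16) + t*(-66*z^2 - 304*z - 94) + 18*z^3 + 108*z^2 - 2*z - 12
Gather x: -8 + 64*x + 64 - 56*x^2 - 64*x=56 - 56*x^2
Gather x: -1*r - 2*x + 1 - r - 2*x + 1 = -2*r - 4*x + 2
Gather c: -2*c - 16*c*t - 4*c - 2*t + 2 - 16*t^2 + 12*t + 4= c*(-16*t - 6) - 16*t^2 + 10*t + 6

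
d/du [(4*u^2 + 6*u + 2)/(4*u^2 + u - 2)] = 2*(-10*u^2 - 16*u - 7)/(16*u^4 + 8*u^3 - 15*u^2 - 4*u + 4)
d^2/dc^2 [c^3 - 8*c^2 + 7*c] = 6*c - 16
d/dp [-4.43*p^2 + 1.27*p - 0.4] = 1.27 - 8.86*p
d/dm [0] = 0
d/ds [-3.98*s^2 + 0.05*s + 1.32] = 0.05 - 7.96*s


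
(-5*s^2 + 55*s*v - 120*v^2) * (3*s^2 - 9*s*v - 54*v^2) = -15*s^4 + 210*s^3*v - 585*s^2*v^2 - 1890*s*v^3 + 6480*v^4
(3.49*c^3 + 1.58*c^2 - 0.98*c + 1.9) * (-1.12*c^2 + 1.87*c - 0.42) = -3.9088*c^5 + 4.7567*c^4 + 2.5864*c^3 - 4.6242*c^2 + 3.9646*c - 0.798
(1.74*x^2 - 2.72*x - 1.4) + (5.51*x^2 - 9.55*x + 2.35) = 7.25*x^2 - 12.27*x + 0.95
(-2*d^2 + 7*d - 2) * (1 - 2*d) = 4*d^3 - 16*d^2 + 11*d - 2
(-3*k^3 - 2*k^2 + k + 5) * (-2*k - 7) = 6*k^4 + 25*k^3 + 12*k^2 - 17*k - 35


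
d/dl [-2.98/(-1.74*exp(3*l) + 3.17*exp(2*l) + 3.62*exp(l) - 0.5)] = (-15.5556*exp(2*l) + 18.8932*exp(l) + 10.7876)*exp(l)/(1.74*exp(3*l) - 3.17*exp(2*l) - 3.62*exp(l) + 0.5)^2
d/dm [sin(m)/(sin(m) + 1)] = cos(m)/(sin(m) + 1)^2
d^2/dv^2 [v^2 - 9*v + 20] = 2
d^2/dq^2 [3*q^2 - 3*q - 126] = 6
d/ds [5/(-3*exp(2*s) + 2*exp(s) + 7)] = (30*exp(s) - 10)*exp(s)/(-3*exp(2*s) + 2*exp(s) + 7)^2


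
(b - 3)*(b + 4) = b^2 + b - 12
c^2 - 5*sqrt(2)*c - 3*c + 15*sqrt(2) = (c - 3)*(c - 5*sqrt(2))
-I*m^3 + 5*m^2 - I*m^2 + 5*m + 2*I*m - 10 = (m + 2)*(m + 5*I)*(-I*m + I)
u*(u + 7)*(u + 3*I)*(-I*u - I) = -I*u^4 + 3*u^3 - 8*I*u^3 + 24*u^2 - 7*I*u^2 + 21*u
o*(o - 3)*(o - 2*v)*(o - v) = o^4 - 3*o^3*v - 3*o^3 + 2*o^2*v^2 + 9*o^2*v - 6*o*v^2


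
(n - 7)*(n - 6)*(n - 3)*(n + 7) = n^4 - 9*n^3 - 31*n^2 + 441*n - 882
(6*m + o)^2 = 36*m^2 + 12*m*o + o^2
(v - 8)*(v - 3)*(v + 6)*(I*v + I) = I*v^4 - 4*I*v^3 - 47*I*v^2 + 102*I*v + 144*I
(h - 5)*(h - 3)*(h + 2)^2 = h^4 - 4*h^3 - 13*h^2 + 28*h + 60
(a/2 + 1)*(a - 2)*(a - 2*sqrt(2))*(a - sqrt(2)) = a^4/2 - 3*sqrt(2)*a^3/2 + 6*sqrt(2)*a - 8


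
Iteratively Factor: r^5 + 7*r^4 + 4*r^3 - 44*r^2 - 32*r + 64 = (r - 1)*(r^4 + 8*r^3 + 12*r^2 - 32*r - 64) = (r - 1)*(r + 4)*(r^3 + 4*r^2 - 4*r - 16) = (r - 1)*(r + 4)^2*(r^2 - 4) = (r - 2)*(r - 1)*(r + 4)^2*(r + 2)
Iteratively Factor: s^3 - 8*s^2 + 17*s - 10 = (s - 1)*(s^2 - 7*s + 10) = (s - 2)*(s - 1)*(s - 5)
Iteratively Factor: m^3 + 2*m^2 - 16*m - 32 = (m + 4)*(m^2 - 2*m - 8) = (m + 2)*(m + 4)*(m - 4)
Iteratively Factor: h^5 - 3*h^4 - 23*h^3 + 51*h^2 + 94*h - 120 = (h + 2)*(h^4 - 5*h^3 - 13*h^2 + 77*h - 60) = (h - 3)*(h + 2)*(h^3 - 2*h^2 - 19*h + 20) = (h - 5)*(h - 3)*(h + 2)*(h^2 + 3*h - 4) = (h - 5)*(h - 3)*(h - 1)*(h + 2)*(h + 4)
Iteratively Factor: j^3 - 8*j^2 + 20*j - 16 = (j - 4)*(j^2 - 4*j + 4) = (j - 4)*(j - 2)*(j - 2)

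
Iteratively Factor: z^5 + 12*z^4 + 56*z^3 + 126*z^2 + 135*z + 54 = (z + 2)*(z^4 + 10*z^3 + 36*z^2 + 54*z + 27) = (z + 2)*(z + 3)*(z^3 + 7*z^2 + 15*z + 9) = (z + 2)*(z + 3)^2*(z^2 + 4*z + 3) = (z + 2)*(z + 3)^3*(z + 1)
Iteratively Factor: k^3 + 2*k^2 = (k)*(k^2 + 2*k) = k*(k + 2)*(k)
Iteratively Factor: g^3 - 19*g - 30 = (g - 5)*(g^2 + 5*g + 6) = (g - 5)*(g + 3)*(g + 2)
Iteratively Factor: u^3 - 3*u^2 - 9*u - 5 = (u + 1)*(u^2 - 4*u - 5) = (u + 1)^2*(u - 5)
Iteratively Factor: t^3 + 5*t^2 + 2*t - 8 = (t - 1)*(t^2 + 6*t + 8) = (t - 1)*(t + 4)*(t + 2)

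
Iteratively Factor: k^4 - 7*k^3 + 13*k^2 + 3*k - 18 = (k - 3)*(k^3 - 4*k^2 + k + 6) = (k - 3)*(k + 1)*(k^2 - 5*k + 6) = (k - 3)^2*(k + 1)*(k - 2)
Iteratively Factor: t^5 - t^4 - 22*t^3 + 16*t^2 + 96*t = (t - 3)*(t^4 + 2*t^3 - 16*t^2 - 32*t) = t*(t - 3)*(t^3 + 2*t^2 - 16*t - 32) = t*(t - 3)*(t + 2)*(t^2 - 16) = t*(t - 4)*(t - 3)*(t + 2)*(t + 4)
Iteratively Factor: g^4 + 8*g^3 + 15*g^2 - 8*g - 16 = (g - 1)*(g^3 + 9*g^2 + 24*g + 16) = (g - 1)*(g + 4)*(g^2 + 5*g + 4) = (g - 1)*(g + 1)*(g + 4)*(g + 4)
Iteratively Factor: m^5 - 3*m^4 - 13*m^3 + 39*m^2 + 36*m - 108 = (m - 3)*(m^4 - 13*m^2 + 36) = (m - 3)*(m + 2)*(m^3 - 2*m^2 - 9*m + 18) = (m - 3)*(m + 2)*(m + 3)*(m^2 - 5*m + 6) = (m - 3)*(m - 2)*(m + 2)*(m + 3)*(m - 3)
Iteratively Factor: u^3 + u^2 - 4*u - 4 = (u - 2)*(u^2 + 3*u + 2) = (u - 2)*(u + 1)*(u + 2)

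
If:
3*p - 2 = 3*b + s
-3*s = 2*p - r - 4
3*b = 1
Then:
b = 1/3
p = s/3 + 1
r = 11*s/3 - 2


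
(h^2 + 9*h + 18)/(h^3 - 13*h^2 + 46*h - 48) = (h^2 + 9*h + 18)/(h^3 - 13*h^2 + 46*h - 48)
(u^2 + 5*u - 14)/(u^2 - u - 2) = (u + 7)/(u + 1)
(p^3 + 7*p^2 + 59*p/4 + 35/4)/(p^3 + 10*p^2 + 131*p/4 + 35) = (p + 1)/(p + 4)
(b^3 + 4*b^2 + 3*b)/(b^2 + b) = b + 3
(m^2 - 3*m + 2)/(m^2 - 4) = (m - 1)/(m + 2)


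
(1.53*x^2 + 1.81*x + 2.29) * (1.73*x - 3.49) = 2.6469*x^3 - 2.2084*x^2 - 2.3552*x - 7.9921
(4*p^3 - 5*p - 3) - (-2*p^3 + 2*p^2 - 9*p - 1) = 6*p^3 - 2*p^2 + 4*p - 2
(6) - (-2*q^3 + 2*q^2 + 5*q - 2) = 2*q^3 - 2*q^2 - 5*q + 8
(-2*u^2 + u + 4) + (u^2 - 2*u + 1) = -u^2 - u + 5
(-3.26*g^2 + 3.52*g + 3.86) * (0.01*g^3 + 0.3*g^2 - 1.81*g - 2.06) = -0.0326*g^5 - 0.9428*g^4 + 6.9952*g^3 + 1.5024*g^2 - 14.2378*g - 7.9516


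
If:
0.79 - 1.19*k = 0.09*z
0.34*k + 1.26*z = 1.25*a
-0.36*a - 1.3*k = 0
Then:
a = -3.38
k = 0.94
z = -3.61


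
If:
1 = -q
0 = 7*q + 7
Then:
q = -1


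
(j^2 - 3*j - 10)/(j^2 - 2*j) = (j^2 - 3*j - 10)/(j*(j - 2))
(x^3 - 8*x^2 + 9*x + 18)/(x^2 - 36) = (x^2 - 2*x - 3)/(x + 6)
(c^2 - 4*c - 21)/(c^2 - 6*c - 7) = (c + 3)/(c + 1)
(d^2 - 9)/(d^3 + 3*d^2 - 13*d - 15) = (d + 3)/(d^2 + 6*d + 5)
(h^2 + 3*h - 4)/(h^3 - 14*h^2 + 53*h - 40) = (h + 4)/(h^2 - 13*h + 40)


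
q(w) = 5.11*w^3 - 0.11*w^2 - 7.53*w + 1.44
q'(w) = 15.33*w^2 - 0.22*w - 7.53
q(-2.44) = -55.07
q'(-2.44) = 84.28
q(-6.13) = -1133.60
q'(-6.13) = 569.87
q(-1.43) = -2.96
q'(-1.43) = 24.13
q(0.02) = 1.29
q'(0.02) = -7.53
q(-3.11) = -129.92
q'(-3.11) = 141.43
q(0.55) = -1.88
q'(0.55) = -3.01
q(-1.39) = -2.03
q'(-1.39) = 22.39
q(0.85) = -1.90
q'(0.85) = 3.36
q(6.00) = 1056.06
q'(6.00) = 543.03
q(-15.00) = -17156.61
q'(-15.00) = 3445.02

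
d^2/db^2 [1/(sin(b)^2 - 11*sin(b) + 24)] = (-4*sin(b)^4 + 33*sin(b)^3 - 19*sin(b)^2 - 330*sin(b) + 194)/(sin(b)^2 - 11*sin(b) + 24)^3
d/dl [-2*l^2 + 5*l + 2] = 5 - 4*l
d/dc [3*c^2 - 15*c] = 6*c - 15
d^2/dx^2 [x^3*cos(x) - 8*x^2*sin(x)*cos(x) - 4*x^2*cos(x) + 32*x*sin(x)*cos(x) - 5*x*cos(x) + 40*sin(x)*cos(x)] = -x^3*cos(x) - 6*x^2*sin(x) + 16*x^2*sin(2*x) + 4*x^2*cos(x) + 16*x*sin(x) - 64*x*sin(2*x) + 11*x*cos(x) - 32*x*cos(2*x) + 10*sin(x) - 88*sin(2*x) - 8*cos(x) + 64*cos(2*x)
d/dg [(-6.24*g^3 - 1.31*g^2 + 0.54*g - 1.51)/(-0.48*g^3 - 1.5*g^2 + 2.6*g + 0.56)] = (8.7312*g^4 - 31.9296*g^3 - 15.2536*g^2 - 5.9972*g + 4.2284)/(0.2304*g^6 + 1.44*g^5 - 0.246*g^4 - 8.3376*g^3 + 5.08*g^2 + 2.912*g + 0.3136)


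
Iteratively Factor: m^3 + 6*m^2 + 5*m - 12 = (m - 1)*(m^2 + 7*m + 12) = (m - 1)*(m + 3)*(m + 4)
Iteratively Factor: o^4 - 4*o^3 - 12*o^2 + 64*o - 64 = (o + 4)*(o^3 - 8*o^2 + 20*o - 16) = (o - 4)*(o + 4)*(o^2 - 4*o + 4) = (o - 4)*(o - 2)*(o + 4)*(o - 2)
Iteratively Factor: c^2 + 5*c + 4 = (c + 4)*(c + 1)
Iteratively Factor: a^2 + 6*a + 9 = (a + 3)*(a + 3)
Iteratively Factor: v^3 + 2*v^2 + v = (v + 1)*(v^2 + v) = v*(v + 1)*(v + 1)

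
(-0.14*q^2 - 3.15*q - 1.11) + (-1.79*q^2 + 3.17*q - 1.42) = -1.93*q^2 + 0.02*q - 2.53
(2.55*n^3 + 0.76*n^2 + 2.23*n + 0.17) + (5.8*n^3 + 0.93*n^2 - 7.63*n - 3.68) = 8.35*n^3 + 1.69*n^2 - 5.4*n - 3.51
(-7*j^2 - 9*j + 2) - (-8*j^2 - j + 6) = j^2 - 8*j - 4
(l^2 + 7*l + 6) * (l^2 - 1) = l^4 + 7*l^3 + 5*l^2 - 7*l - 6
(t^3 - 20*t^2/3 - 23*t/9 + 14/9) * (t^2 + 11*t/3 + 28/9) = t^5 - 3*t^4 - 215*t^3/9 - 257*t^2/9 - 182*t/81 + 392/81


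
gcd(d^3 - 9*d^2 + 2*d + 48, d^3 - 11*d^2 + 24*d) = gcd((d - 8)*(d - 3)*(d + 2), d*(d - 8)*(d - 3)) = d^2 - 11*d + 24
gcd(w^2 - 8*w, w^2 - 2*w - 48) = w - 8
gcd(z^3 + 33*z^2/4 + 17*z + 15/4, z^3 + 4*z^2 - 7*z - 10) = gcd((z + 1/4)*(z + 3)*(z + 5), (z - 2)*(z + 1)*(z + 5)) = z + 5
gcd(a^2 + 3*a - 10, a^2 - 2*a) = a - 2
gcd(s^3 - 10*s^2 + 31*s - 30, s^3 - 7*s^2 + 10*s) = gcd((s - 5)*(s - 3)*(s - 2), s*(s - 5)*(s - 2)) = s^2 - 7*s + 10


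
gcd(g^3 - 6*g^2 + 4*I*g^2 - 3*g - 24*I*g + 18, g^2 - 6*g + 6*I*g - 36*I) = g - 6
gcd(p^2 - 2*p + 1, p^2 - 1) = p - 1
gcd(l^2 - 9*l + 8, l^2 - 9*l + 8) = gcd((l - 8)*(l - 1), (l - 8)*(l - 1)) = l^2 - 9*l + 8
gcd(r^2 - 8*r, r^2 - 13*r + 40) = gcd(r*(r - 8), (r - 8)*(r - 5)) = r - 8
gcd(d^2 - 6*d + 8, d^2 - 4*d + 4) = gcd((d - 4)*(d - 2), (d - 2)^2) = d - 2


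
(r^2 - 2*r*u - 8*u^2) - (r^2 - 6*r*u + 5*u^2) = 4*r*u - 13*u^2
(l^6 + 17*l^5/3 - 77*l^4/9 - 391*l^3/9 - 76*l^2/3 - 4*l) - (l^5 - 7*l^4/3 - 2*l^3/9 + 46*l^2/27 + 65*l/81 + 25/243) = l^6 + 14*l^5/3 - 56*l^4/9 - 389*l^3/9 - 730*l^2/27 - 389*l/81 - 25/243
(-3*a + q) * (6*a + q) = -18*a^2 + 3*a*q + q^2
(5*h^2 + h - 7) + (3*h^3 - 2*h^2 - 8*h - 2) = 3*h^3 + 3*h^2 - 7*h - 9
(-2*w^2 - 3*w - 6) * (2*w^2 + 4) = -4*w^4 - 6*w^3 - 20*w^2 - 12*w - 24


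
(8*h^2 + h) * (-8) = -64*h^2 - 8*h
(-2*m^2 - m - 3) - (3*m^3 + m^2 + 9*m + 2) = -3*m^3 - 3*m^2 - 10*m - 5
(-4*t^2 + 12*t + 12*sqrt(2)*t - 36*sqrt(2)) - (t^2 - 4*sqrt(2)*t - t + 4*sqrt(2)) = -5*t^2 + 13*t + 16*sqrt(2)*t - 40*sqrt(2)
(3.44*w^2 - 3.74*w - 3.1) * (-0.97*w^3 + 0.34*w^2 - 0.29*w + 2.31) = -3.3368*w^5 + 4.7974*w^4 + 0.7378*w^3 + 7.977*w^2 - 7.7404*w - 7.161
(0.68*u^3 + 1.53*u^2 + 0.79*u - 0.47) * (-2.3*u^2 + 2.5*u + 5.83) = -1.564*u^5 - 1.819*u^4 + 5.9724*u^3 + 11.9759*u^2 + 3.4307*u - 2.7401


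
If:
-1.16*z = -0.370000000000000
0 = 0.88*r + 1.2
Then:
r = -1.36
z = 0.32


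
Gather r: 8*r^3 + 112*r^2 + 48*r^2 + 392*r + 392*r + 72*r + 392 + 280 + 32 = 8*r^3 + 160*r^2 + 856*r + 704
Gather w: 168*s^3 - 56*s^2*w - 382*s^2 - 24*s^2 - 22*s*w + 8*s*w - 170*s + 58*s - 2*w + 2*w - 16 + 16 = 168*s^3 - 406*s^2 - 112*s + w*(-56*s^2 - 14*s)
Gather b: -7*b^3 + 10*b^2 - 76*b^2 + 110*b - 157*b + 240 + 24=-7*b^3 - 66*b^2 - 47*b + 264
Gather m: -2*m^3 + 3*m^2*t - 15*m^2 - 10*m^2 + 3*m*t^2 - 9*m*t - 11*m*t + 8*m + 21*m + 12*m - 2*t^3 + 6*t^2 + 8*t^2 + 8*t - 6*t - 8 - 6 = -2*m^3 + m^2*(3*t - 25) + m*(3*t^2 - 20*t + 41) - 2*t^3 + 14*t^2 + 2*t - 14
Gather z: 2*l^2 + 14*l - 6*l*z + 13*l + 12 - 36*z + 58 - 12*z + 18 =2*l^2 + 27*l + z*(-6*l - 48) + 88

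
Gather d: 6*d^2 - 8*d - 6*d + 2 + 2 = 6*d^2 - 14*d + 4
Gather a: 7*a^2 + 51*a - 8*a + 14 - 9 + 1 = 7*a^2 + 43*a + 6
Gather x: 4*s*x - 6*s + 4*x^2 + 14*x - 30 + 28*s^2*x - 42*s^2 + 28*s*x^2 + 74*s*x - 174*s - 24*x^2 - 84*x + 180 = -42*s^2 - 180*s + x^2*(28*s - 20) + x*(28*s^2 + 78*s - 70) + 150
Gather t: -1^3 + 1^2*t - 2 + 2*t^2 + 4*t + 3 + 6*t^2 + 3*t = 8*t^2 + 8*t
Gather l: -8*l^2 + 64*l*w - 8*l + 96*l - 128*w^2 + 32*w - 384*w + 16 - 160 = -8*l^2 + l*(64*w + 88) - 128*w^2 - 352*w - 144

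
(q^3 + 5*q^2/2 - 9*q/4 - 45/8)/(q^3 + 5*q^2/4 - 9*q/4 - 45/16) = 2*(2*q + 5)/(4*q + 5)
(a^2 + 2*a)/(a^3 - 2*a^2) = (a + 2)/(a*(a - 2))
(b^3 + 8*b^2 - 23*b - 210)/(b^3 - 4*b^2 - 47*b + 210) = (b + 6)/(b - 6)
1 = 1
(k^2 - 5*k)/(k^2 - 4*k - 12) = k*(5 - k)/(-k^2 + 4*k + 12)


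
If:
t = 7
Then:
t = 7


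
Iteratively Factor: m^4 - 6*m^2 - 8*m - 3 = (m + 1)*(m^3 - m^2 - 5*m - 3) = (m + 1)^2*(m^2 - 2*m - 3) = (m - 3)*(m + 1)^2*(m + 1)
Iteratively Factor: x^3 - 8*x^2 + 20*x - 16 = (x - 2)*(x^2 - 6*x + 8) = (x - 4)*(x - 2)*(x - 2)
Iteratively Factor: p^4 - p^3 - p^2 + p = (p - 1)*(p^3 - p) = (p - 1)^2*(p^2 + p) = (p - 1)^2*(p + 1)*(p)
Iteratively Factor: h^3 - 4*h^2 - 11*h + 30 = (h - 2)*(h^2 - 2*h - 15) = (h - 5)*(h - 2)*(h + 3)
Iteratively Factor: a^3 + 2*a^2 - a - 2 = (a - 1)*(a^2 + 3*a + 2) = (a - 1)*(a + 1)*(a + 2)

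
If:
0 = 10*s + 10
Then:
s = -1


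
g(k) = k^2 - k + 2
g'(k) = 2*k - 1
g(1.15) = 2.17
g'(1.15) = 1.30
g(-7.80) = 70.64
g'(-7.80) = -16.60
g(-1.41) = 5.40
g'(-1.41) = -3.82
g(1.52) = 2.79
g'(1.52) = 2.04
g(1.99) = 3.97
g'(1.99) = 2.98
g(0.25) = 1.81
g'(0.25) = -0.50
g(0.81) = 1.85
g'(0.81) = 0.62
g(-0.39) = 2.54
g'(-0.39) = -1.78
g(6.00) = 32.00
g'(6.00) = 11.00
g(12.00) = 134.00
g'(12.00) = 23.00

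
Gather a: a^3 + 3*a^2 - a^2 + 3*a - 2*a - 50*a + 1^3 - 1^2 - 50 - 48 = a^3 + 2*a^2 - 49*a - 98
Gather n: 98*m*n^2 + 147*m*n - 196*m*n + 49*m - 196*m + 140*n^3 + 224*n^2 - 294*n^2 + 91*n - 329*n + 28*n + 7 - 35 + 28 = -147*m + 140*n^3 + n^2*(98*m - 70) + n*(-49*m - 210)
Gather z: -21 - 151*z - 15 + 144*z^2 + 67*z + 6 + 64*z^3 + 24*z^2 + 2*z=64*z^3 + 168*z^2 - 82*z - 30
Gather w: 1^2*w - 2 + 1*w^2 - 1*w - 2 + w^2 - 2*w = 2*w^2 - 2*w - 4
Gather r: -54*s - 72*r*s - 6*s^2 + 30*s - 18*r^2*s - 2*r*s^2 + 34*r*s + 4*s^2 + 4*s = -18*r^2*s + r*(-2*s^2 - 38*s) - 2*s^2 - 20*s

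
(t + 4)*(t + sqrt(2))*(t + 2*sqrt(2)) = t^3 + 4*t^2 + 3*sqrt(2)*t^2 + 4*t + 12*sqrt(2)*t + 16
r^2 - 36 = (r - 6)*(r + 6)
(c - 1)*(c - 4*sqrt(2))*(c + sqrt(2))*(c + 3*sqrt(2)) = c^4 - c^3 - 26*c^2 - 24*sqrt(2)*c + 26*c + 24*sqrt(2)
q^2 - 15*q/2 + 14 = (q - 4)*(q - 7/2)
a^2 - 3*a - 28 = (a - 7)*(a + 4)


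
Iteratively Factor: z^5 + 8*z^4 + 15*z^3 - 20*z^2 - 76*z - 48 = (z - 2)*(z^4 + 10*z^3 + 35*z^2 + 50*z + 24) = (z - 2)*(z + 1)*(z^3 + 9*z^2 + 26*z + 24) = (z - 2)*(z + 1)*(z + 3)*(z^2 + 6*z + 8) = (z - 2)*(z + 1)*(z + 3)*(z + 4)*(z + 2)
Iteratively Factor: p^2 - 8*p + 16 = (p - 4)*(p - 4)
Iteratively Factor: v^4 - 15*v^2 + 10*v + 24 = (v - 2)*(v^3 + 2*v^2 - 11*v - 12) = (v - 3)*(v - 2)*(v^2 + 5*v + 4) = (v - 3)*(v - 2)*(v + 1)*(v + 4)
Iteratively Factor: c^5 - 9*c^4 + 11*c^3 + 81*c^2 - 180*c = (c + 3)*(c^4 - 12*c^3 + 47*c^2 - 60*c) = (c - 5)*(c + 3)*(c^3 - 7*c^2 + 12*c) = c*(c - 5)*(c + 3)*(c^2 - 7*c + 12) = c*(c - 5)*(c - 3)*(c + 3)*(c - 4)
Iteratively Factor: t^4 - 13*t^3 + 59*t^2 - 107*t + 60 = (t - 4)*(t^3 - 9*t^2 + 23*t - 15) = (t - 4)*(t - 1)*(t^2 - 8*t + 15) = (t - 5)*(t - 4)*(t - 1)*(t - 3)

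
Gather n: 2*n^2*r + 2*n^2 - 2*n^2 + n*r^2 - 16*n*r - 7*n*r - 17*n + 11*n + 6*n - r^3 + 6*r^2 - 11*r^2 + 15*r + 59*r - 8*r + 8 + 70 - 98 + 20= 2*n^2*r + n*(r^2 - 23*r) - r^3 - 5*r^2 + 66*r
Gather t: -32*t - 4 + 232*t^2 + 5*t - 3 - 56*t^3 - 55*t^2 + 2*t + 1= -56*t^3 + 177*t^2 - 25*t - 6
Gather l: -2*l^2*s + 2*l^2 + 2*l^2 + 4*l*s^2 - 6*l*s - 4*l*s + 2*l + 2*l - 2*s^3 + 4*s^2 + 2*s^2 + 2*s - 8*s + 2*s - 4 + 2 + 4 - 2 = l^2*(4 - 2*s) + l*(4*s^2 - 10*s + 4) - 2*s^3 + 6*s^2 - 4*s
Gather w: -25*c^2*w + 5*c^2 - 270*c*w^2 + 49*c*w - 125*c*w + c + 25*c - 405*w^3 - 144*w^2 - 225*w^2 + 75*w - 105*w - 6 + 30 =5*c^2 + 26*c - 405*w^3 + w^2*(-270*c - 369) + w*(-25*c^2 - 76*c - 30) + 24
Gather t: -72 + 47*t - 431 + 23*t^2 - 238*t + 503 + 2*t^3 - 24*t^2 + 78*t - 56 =2*t^3 - t^2 - 113*t - 56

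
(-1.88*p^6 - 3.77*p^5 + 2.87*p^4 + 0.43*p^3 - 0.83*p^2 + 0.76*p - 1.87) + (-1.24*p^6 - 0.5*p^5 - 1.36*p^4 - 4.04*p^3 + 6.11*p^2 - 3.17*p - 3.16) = -3.12*p^6 - 4.27*p^5 + 1.51*p^4 - 3.61*p^3 + 5.28*p^2 - 2.41*p - 5.03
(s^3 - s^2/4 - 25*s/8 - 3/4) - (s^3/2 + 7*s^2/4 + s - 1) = s^3/2 - 2*s^2 - 33*s/8 + 1/4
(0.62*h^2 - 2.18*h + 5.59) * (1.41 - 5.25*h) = -3.255*h^3 + 12.3192*h^2 - 32.4213*h + 7.8819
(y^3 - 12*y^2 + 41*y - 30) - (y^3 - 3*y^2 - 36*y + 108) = -9*y^2 + 77*y - 138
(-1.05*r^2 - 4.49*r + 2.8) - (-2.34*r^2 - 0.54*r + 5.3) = 1.29*r^2 - 3.95*r - 2.5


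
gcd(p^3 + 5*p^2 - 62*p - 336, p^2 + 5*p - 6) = p + 6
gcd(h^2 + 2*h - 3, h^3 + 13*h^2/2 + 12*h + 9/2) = h + 3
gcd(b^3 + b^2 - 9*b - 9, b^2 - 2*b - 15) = b + 3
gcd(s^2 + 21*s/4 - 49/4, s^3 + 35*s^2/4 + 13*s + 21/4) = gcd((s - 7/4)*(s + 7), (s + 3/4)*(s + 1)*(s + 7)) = s + 7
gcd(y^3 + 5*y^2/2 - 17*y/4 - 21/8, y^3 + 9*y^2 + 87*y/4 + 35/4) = y^2 + 4*y + 7/4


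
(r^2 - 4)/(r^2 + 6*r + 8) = (r - 2)/(r + 4)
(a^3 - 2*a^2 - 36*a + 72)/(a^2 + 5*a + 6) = (a^3 - 2*a^2 - 36*a + 72)/(a^2 + 5*a + 6)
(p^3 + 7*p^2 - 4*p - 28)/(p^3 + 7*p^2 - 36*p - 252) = (p^2 - 4)/(p^2 - 36)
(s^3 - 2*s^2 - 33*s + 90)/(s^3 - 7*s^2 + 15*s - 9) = (s^2 + s - 30)/(s^2 - 4*s + 3)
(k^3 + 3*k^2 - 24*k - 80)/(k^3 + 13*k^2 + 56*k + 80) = (k - 5)/(k + 5)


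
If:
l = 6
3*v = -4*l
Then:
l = 6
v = -8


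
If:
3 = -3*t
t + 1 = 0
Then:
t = -1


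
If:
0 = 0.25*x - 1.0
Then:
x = 4.00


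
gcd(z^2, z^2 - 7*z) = z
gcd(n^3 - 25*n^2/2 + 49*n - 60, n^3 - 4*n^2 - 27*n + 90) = n - 6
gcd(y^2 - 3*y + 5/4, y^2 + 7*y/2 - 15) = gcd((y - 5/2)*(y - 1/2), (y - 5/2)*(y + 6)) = y - 5/2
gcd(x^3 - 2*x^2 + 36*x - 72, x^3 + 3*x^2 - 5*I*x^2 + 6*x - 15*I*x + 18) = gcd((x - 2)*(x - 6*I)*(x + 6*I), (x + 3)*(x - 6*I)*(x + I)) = x - 6*I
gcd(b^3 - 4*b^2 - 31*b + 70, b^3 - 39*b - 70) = b^2 - 2*b - 35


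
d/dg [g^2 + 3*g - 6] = 2*g + 3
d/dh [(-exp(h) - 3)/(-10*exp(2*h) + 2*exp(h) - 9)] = (-2*(exp(h) + 3)*(10*exp(h) - 1) + 10*exp(2*h) - 2*exp(h) + 9)*exp(h)/(10*exp(2*h) - 2*exp(h) + 9)^2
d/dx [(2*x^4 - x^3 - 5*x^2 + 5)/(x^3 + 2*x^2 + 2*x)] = (2*x^6 + 8*x^5 + 15*x^4 - 4*x^3 - 25*x^2 - 20*x - 10)/(x^2*(x^4 + 4*x^3 + 8*x^2 + 8*x + 4))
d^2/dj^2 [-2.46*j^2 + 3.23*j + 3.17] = -4.92000000000000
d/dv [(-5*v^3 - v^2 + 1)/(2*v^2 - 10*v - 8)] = (-5*v^4 + 50*v^3 + 65*v^2 + 6*v + 5)/(2*(v^4 - 10*v^3 + 17*v^2 + 40*v + 16))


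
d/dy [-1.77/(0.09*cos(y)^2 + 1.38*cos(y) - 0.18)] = -(0.3186*cos(y) + 2.4426)*sin(y)/(0.09*cos(y)^2 + 1.38*cos(y) - 0.18)^2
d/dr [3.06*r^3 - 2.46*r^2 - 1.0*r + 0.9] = 9.18*r^2 - 4.92*r - 1.0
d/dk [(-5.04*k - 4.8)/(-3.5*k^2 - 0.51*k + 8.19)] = (17.64*k^2 + 2.5704*k - (5.04*k + 4.8)*(7.0*k + 0.51) - 41.2776)/(3.5*k^2 + 0.51*k - 8.19)^2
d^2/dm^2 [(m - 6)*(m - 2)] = 2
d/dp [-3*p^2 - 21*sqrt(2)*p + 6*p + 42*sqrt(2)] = -6*p - 21*sqrt(2) + 6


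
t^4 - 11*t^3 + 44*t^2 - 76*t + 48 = (t - 4)*(t - 3)*(t - 2)^2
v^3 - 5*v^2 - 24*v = v*(v - 8)*(v + 3)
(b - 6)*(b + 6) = b^2 - 36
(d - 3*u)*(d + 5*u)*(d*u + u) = d^3*u + 2*d^2*u^2 + d^2*u - 15*d*u^3 + 2*d*u^2 - 15*u^3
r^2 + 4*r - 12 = (r - 2)*(r + 6)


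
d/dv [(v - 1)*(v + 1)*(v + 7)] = 3*v^2 + 14*v - 1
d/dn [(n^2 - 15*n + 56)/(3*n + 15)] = (n^2 + 10*n - 131)/(3*(n^2 + 10*n + 25))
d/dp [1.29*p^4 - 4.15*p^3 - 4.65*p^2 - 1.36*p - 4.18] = 5.16*p^3 - 12.45*p^2 - 9.3*p - 1.36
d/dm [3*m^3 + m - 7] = 9*m^2 + 1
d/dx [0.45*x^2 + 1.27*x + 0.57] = 0.9*x + 1.27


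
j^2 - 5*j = j*(j - 5)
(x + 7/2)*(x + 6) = x^2 + 19*x/2 + 21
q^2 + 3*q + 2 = (q + 1)*(q + 2)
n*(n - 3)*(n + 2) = n^3 - n^2 - 6*n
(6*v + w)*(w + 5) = 6*v*w + 30*v + w^2 + 5*w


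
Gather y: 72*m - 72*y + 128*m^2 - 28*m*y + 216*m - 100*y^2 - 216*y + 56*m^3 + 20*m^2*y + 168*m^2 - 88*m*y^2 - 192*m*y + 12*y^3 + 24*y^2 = 56*m^3 + 296*m^2 + 288*m + 12*y^3 + y^2*(-88*m - 76) + y*(20*m^2 - 220*m - 288)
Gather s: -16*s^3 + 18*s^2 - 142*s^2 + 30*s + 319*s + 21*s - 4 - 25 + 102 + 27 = -16*s^3 - 124*s^2 + 370*s + 100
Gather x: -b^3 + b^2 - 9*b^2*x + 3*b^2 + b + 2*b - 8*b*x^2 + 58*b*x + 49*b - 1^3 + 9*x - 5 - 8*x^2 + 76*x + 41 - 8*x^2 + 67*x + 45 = -b^3 + 4*b^2 + 52*b + x^2*(-8*b - 16) + x*(-9*b^2 + 58*b + 152) + 80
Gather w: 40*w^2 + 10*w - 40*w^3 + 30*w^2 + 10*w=-40*w^3 + 70*w^2 + 20*w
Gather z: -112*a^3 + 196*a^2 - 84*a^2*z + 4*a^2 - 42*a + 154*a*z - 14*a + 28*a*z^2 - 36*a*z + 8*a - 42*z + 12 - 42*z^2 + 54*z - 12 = -112*a^3 + 200*a^2 - 48*a + z^2*(28*a - 42) + z*(-84*a^2 + 118*a + 12)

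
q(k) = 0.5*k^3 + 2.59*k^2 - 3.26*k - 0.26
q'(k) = 1.5*k^2 + 5.18*k - 3.26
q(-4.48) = 21.37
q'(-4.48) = 3.64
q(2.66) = 18.80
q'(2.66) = 21.13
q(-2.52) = 16.40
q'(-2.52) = -6.79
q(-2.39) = 15.50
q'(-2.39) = -7.07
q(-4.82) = 19.64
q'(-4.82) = 6.62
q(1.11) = -0.00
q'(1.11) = 4.34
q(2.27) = 11.53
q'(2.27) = 16.23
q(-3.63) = 21.79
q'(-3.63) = -2.30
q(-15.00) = -1056.11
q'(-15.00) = 256.54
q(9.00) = 544.69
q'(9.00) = 164.86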